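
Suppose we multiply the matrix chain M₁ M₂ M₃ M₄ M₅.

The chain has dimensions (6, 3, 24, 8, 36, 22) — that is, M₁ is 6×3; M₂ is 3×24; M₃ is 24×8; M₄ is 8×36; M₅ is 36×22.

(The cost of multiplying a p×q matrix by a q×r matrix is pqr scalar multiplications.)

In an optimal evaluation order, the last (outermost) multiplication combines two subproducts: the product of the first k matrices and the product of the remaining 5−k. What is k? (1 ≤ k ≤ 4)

Adjacent pairs: M₁M₂ = 6·3·24 = 432; M₂M₃ = 3·24·8 = 576; M₃M₄ = 24·8·36 = 6912; M₄M₅ = 8·36·22 = 6336.
Length 3: M₁..M₃: k=1: 0+576+6·3·8=720; k=2: 432+0+6·24·8=1584 → min 720 | M₂..M₄: k=2: 0+6912+3·24·36=9504; k=3: 576+0+3·8·36=1440 → min 1440 | M₃..M₅: k=3: 0+6336+24·8·22=10560; k=4: 6912+0+24·36·22=25920 → min 10560.
Length 4: M₁..M₄: k=1: 0+1440+6·3·36=2088; k=2: 432+6912+6·24·36=12528; k=3: 720+0+6·8·36=2448 → min 2088 | M₂..M₅: k=2: 0+10560+3·24·22=12144; k=3: 576+6336+3·8·22=7440; k=4: 1440+0+3·36·22=3816 → min 3816.
Top-level splits: k=1: (M₁..M₁)·(M₂..M₅) → 0+3816+6·3·22 = 4212; k=2: (M₁..M₂)·(M₃..M₅) → 432+10560+6·24·22 = 14160; k=3: (M₁..M₃)·(M₄..M₅) → 720+6336+6·8·22 = 8112; k=4: (M₁..M₄)·(M₅..M₅) → 2088+0+6·36·22 = 6840.
Best split is after M₁, i.e. k = 1.

1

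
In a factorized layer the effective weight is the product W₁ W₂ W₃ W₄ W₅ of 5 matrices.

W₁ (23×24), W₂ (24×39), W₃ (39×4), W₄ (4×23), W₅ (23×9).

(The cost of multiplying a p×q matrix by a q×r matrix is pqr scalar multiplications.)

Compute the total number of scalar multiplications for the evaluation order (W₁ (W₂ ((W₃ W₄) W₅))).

(W₃ W₄): 39×4 by 4×23 → 39×23, cost 39·4·23 = 3588
((W₃ W₄) W₅): 39×23 by 23×9 → 39×9, cost 39·23·9 = 8073; cumulative 11661
(W₂ ((W₃ W₄) W₅)): 24×39 by 39×9 → 24×9, cost 24·39·9 = 8424; cumulative 20085
(W₁ (W₂ ((W₃ W₄) W₅))): 23×24 by 24×9 → 23×9, cost 23·24·9 = 4968; cumulative 25053
Total: 25053 scalar multiplications.

25053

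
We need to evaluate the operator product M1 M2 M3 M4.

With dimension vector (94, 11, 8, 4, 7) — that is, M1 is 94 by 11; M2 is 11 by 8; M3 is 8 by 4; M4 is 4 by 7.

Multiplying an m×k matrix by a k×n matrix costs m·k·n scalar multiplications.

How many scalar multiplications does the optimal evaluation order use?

7120

Adjacent pairs: M1M2 = 94·11·8 = 8272; M2M3 = 11·8·4 = 352; M3M4 = 8·4·7 = 224.
Length 3: M1..M3: k=1: 0+352+94·11·4=4488; k=2: 8272+0+94·8·4=11280 → min 4488 | M2..M4: k=2: 0+224+11·8·7=840; k=3: 352+0+11·4·7=660 → min 660.
Length 4: M1..M4: k=1: 0+660+94·11·7=7898; k=2: 8272+224+94·8·7=13760; k=3: 4488+0+94·4·7=7120 → min 7120.
Optimal order: ((M1 (M2 M3)) M4) with cost 7120.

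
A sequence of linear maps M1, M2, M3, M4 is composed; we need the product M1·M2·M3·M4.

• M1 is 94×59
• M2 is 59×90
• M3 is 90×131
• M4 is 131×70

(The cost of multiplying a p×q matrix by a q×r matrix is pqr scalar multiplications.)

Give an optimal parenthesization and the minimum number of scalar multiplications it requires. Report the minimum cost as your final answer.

Adjacent pairs: M1M2 = 94·59·90 = 499140; M2M3 = 59·90·131 = 695610; M3M4 = 90·131·70 = 825300.
Length 3: M1..M3: k=1: 0+695610+94·59·131=1422136; k=2: 499140+0+94·90·131=1607400 → min 1422136 | M2..M4: k=2: 0+825300+59·90·70=1197000; k=3: 695610+0+59·131·70=1236640 → min 1197000.
Length 4: M1..M4: k=1: 0+1197000+94·59·70=1585220; k=2: 499140+825300+94·90·70=1916640; k=3: 1422136+0+94·131·70=2284116 → min 1585220.
Optimal parenthesization: (M1·(M2·(M3·M4))) with cost 1585220.

1585220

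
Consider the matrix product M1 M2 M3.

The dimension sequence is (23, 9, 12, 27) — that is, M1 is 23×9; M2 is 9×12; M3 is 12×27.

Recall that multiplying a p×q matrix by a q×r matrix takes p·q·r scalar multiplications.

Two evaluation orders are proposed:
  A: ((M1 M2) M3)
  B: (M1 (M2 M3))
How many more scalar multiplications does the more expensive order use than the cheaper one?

1431

Order A = ((M1 M2) M3): (M1 M2): 23×9 by 9×12 → 23×12, cost 23·9·12 = 2484; ((M1 M2) M3): 23×12 by 12×27 → 23×27, cost 23·12·27 = 7452; cumulative 9936. Total 9936.
Order B = (M1 (M2 M3)): (M2 M3): 9×12 by 12×27 → 9×27, cost 9·12·27 = 2916; (M1 (M2 M3)): 23×9 by 9×27 → 23×27, cost 23·9·27 = 5589; cumulative 8505. Total 8505.
Difference: |9936 − 8505| = 1431.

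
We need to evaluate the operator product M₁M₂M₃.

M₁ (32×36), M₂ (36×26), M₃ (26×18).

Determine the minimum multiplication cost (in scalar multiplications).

37584

Order (M₁(M₂M₃)): (M₂M₃): 36×26 by 26×18 → 36×18, cost 36·26·18 = 16848; (M₁(M₂M₃)): 32×36 by 36×18 → 32×18, cost 32·36·18 = 20736; cumulative 37584. Total 37584.
Order ((M₁M₂)M₃): (M₁M₂): 32×36 by 36×26 → 32×26, cost 32·36·26 = 29952; ((M₁M₂)M₃): 32×26 by 26×18 → 32×18, cost 32·26·18 = 14976; cumulative 44928. Total 44928.
Minimum: 37584.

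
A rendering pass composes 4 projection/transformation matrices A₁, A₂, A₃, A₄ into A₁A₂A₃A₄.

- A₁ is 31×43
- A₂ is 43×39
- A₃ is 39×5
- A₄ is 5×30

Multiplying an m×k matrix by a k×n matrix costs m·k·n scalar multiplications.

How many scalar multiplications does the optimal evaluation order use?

19700

Adjacent pairs: A₁A₂ = 31·43·39 = 51987; A₂A₃ = 43·39·5 = 8385; A₃A₄ = 39·5·30 = 5850.
Length 3: A₁..A₃: k=1: 0+8385+31·43·5=15050; k=2: 51987+0+31·39·5=58032 → min 15050 | A₂..A₄: k=2: 0+5850+43·39·30=56160; k=3: 8385+0+43·5·30=14835 → min 14835.
Length 4: A₁..A₄: k=1: 0+14835+31·43·30=54825; k=2: 51987+5850+31·39·30=94107; k=3: 15050+0+31·5·30=19700 → min 19700.
Optimal order: ((A₁(A₂A₃))A₄) with cost 19700.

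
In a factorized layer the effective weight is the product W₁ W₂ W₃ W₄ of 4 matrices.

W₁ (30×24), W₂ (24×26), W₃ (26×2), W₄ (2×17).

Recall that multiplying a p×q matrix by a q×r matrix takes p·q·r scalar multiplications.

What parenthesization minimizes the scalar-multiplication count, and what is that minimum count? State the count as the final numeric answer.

Adjacent pairs: W₁W₂ = 30·24·26 = 18720; W₂W₃ = 24·26·2 = 1248; W₃W₄ = 26·2·17 = 884.
Length 3: W₁..W₃: k=1: 0+1248+30·24·2=2688; k=2: 18720+0+30·26·2=20280 → min 2688 | W₂..W₄: k=2: 0+884+24·26·17=11492; k=3: 1248+0+24·2·17=2064 → min 2064.
Length 4: W₁..W₄: k=1: 0+2064+30·24·17=14304; k=2: 18720+884+30·26·17=32864; k=3: 2688+0+30·2·17=3708 → min 3708.
Optimal parenthesization: ((W₁ (W₂ W₃)) W₄) with cost 3708.

3708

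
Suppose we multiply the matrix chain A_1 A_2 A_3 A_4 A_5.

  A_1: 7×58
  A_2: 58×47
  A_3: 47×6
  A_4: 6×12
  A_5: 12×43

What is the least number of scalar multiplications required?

22908

Adjacent pairs: A_1A_2 = 7·58·47 = 19082; A_2A_3 = 58·47·6 = 16356; A_3A_4 = 47·6·12 = 3384; A_4A_5 = 6·12·43 = 3096.
Length 3: A_1..A_3: k=1: 0+16356+7·58·6=18792; k=2: 19082+0+7·47·6=21056 → min 18792 | A_2..A_4: k=2: 0+3384+58·47·12=36096; k=3: 16356+0+58·6·12=20532 → min 20532 | A_3..A_5: k=3: 0+3096+47·6·43=15222; k=4: 3384+0+47·12·43=27636 → min 15222.
Length 4: A_1..A_4: k=1: 0+20532+7·58·12=25404; k=2: 19082+3384+7·47·12=26414; k=3: 18792+0+7·6·12=19296 → min 19296 | A_2..A_5: k=2: 0+15222+58·47·43=132440; k=3: 16356+3096+58·6·43=34416; k=4: 20532+0+58·12·43=50460 → min 34416.
Length 5: A_1..A_5: k=1: 0+34416+7·58·43=51874; k=2: 19082+15222+7·47·43=48451; k=3: 18792+3096+7·6·43=23694; k=4: 19296+0+7·12·43=22908 → min 22908.
Optimal order: (((A_1 (A_2 A_3)) A_4) A_5) with cost 22908.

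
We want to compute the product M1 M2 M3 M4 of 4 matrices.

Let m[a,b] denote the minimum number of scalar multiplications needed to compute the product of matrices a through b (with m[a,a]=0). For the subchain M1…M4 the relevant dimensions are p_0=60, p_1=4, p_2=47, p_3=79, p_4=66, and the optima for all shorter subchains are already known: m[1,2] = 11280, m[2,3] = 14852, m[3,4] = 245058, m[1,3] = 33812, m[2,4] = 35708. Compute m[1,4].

51548

m[1,4] = min over k∈[1,3] of m[1,k]+m[k+1,4]+p_{0}·p_k·p_{4}.
k=1: 0 + 35708 + 60·4·66 = 51548; k=2: 11280 + 245058 + 60·47·66 = 442458; k=3: 33812 + 0 + 60·79·66 = 346652.
Minimum: 51548 at k=1.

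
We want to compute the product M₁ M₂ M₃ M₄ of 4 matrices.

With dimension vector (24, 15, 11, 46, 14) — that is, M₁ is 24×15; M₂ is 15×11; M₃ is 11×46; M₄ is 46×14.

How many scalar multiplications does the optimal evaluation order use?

Adjacent pairs: M₁M₂ = 24·15·11 = 3960; M₂M₃ = 15·11·46 = 7590; M₃M₄ = 11·46·14 = 7084.
Length 3: M₁..M₃: k=1: 0+7590+24·15·46=24150; k=2: 3960+0+24·11·46=16104 → min 16104 | M₂..M₄: k=2: 0+7084+15·11·14=9394; k=3: 7590+0+15·46·14=17250 → min 9394.
Length 4: M₁..M₄: k=1: 0+9394+24·15·14=14434; k=2: 3960+7084+24·11·14=14740; k=3: 16104+0+24·46·14=31560 → min 14434.
Optimal order: (M₁ (M₂ (M₃ M₄))) with cost 14434.

14434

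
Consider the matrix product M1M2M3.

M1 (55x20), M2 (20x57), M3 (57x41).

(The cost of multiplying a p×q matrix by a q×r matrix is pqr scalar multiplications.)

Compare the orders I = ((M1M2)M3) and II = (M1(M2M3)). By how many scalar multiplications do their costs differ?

99395

Order I = ((M1M2)M3): (M1M2): 55×20 by 20×57 → 55×57, cost 55·20·57 = 62700; ((M1M2)M3): 55×57 by 57×41 → 55×41, cost 55·57·41 = 128535; cumulative 191235. Total 191235.
Order II = (M1(M2M3)): (M2M3): 20×57 by 57×41 → 20×41, cost 20·57·41 = 46740; (M1(M2M3)): 55×20 by 20×41 → 55×41, cost 55·20·41 = 45100; cumulative 91840. Total 91840.
Difference: |191235 − 91840| = 99395.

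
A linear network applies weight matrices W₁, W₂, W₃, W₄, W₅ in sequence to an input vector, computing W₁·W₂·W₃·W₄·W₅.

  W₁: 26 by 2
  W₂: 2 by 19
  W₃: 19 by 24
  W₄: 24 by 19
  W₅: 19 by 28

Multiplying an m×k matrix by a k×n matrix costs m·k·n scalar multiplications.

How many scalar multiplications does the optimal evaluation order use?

Adjacent pairs: W₁W₂ = 26·2·19 = 988; W₂W₃ = 2·19·24 = 912; W₃W₄ = 19·24·19 = 8664; W₄W₅ = 24·19·28 = 12768.
Length 3: W₁..W₃: k=1: 0+912+26·2·24=2160; k=2: 988+0+26·19·24=12844 → min 2160 | W₂..W₄: k=2: 0+8664+2·19·19=9386; k=3: 912+0+2·24·19=1824 → min 1824 | W₃..W₅: k=3: 0+12768+19·24·28=25536; k=4: 8664+0+19·19·28=18772 → min 18772.
Length 4: W₁..W₄: k=1: 0+1824+26·2·19=2812; k=2: 988+8664+26·19·19=19038; k=3: 2160+0+26·24·19=14016 → min 2812 | W₂..W₅: k=2: 0+18772+2·19·28=19836; k=3: 912+12768+2·24·28=15024; k=4: 1824+0+2·19·28=2888 → min 2888.
Length 5: W₁..W₅: k=1: 0+2888+26·2·28=4344; k=2: 988+18772+26·19·28=33592; k=3: 2160+12768+26·24·28=32400; k=4: 2812+0+26·19·28=16644 → min 4344.
Optimal order: (W₁·(((W₂·W₃)·W₄)·W₅)) with cost 4344.

4344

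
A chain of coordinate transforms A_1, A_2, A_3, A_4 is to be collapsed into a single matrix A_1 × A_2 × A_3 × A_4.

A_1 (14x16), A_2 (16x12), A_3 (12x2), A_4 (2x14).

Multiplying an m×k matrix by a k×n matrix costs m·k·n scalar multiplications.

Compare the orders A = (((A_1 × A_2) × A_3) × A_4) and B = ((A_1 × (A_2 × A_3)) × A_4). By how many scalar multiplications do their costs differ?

2192

Order A = (((A_1 × A_2) × A_3) × A_4): (A_1 × A_2): 14×16 by 16×12 → 14×12, cost 14·16·12 = 2688; ((A_1 × A_2) × A_3): 14×12 by 12×2 → 14×2, cost 14·12·2 = 336; cumulative 3024; (((A_1 × A_2) × A_3) × A_4): 14×2 by 2×14 → 14×14, cost 14·2·14 = 392; cumulative 3416. Total 3416.
Order B = ((A_1 × (A_2 × A_3)) × A_4): (A_2 × A_3): 16×12 by 12×2 → 16×2, cost 16·12·2 = 384; (A_1 × (A_2 × A_3)): 14×16 by 16×2 → 14×2, cost 14·16·2 = 448; cumulative 832; ((A_1 × (A_2 × A_3)) × A_4): 14×2 by 2×14 → 14×14, cost 14·2·14 = 392; cumulative 1224. Total 1224.
Difference: |3416 − 1224| = 2192.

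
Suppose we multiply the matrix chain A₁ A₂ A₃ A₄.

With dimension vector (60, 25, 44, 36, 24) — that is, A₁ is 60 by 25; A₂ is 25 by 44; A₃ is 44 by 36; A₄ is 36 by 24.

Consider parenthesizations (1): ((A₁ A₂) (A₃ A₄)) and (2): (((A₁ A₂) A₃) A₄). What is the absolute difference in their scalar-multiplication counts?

45504

Order (1) = ((A₁ A₂) (A₃ A₄)): (A₁ A₂): 60×25 by 25×44 → 60×44, cost 60·25·44 = 66000; (A₃ A₄): 44×36 by 36×24 → 44×24, cost 44·36·24 = 38016; ((A₁ A₂) (A₃ A₄)): 60×44 by 44×24 → 60×24, cost 60·44·24 = 63360; cumulative 167376. Total 167376.
Order (2) = (((A₁ A₂) A₃) A₄): (A₁ A₂): 60×25 by 25×44 → 60×44, cost 60·25·44 = 66000; ((A₁ A₂) A₃): 60×44 by 44×36 → 60×36, cost 60·44·36 = 95040; cumulative 161040; (((A₁ A₂) A₃) A₄): 60×36 by 36×24 → 60×24, cost 60·36·24 = 51840; cumulative 212880. Total 212880.
Difference: |167376 − 212880| = 45504.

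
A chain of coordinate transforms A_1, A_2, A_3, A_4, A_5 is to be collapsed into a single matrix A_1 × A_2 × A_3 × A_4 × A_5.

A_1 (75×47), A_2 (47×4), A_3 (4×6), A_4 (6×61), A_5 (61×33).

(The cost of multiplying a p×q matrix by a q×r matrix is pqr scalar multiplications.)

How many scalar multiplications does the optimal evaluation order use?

Adjacent pairs: A_1A_2 = 75·47·4 = 14100; A_2A_3 = 47·4·6 = 1128; A_3A_4 = 4·6·61 = 1464; A_4A_5 = 6·61·33 = 12078.
Length 3: A_1..A_3: k=1: 0+1128+75·47·6=22278; k=2: 14100+0+75·4·6=15900 → min 15900 | A_2..A_4: k=2: 0+1464+47·4·61=12932; k=3: 1128+0+47·6·61=18330 → min 12932 | A_3..A_5: k=3: 0+12078+4·6·33=12870; k=4: 1464+0+4·61·33=9516 → min 9516.
Length 4: A_1..A_4: k=1: 0+12932+75·47·61=227957; k=2: 14100+1464+75·4·61=33864; k=3: 15900+0+75·6·61=43350 → min 33864 | A_2..A_5: k=2: 0+9516+47·4·33=15720; k=3: 1128+12078+47·6·33=22512; k=4: 12932+0+47·61·33=107543 → min 15720.
Length 5: A_1..A_5: k=1: 0+15720+75·47·33=132045; k=2: 14100+9516+75·4·33=33516; k=3: 15900+12078+75·6·33=42828; k=4: 33864+0+75·61·33=184839 → min 33516.
Optimal order: ((A_1 × A_2) × ((A_3 × A_4) × A_5)) with cost 33516.

33516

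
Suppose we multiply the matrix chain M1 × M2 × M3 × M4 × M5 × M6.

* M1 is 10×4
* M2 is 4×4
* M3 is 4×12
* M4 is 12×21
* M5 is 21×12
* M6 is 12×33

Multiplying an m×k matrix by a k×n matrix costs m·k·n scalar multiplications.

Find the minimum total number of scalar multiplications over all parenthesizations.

5080

Adjacent pairs: M1M2 = 10·4·4 = 160; M2M3 = 4·4·12 = 192; M3M4 = 4·12·21 = 1008; M4M5 = 12·21·12 = 3024; M5M6 = 21·12·33 = 8316.
Length 3: M1..M3: k=1: 0+192+10·4·12=672; k=2: 160+0+10·4·12=640 → min 640 | M2..M4: k=2: 0+1008+4·4·21=1344; k=3: 192+0+4·12·21=1200 → min 1200 | M3..M5: k=3: 0+3024+4·12·12=3600; k=4: 1008+0+4·21·12=2016 → min 2016 | M4..M6: k=4: 0+8316+12·21·33=16632; k=5: 3024+0+12·12·33=7776 → min 7776.
Length 4: M1..M4: k=1: 0+1200+10·4·21=2040; k=2: 160+1008+10·4·21=2008; k=3: 640+0+10·12·21=3160 → min 2008 | M2..M5: k=2: 0+2016+4·4·12=2208; k=3: 192+3024+4·12·12=3792; k=4: 1200+0+4·21·12=2208 → min 2208 | M3..M6: k=3: 0+7776+4·12·33=9360; k=4: 1008+8316+4·21·33=12096; k=5: 2016+0+4·12·33=3600 → min 3600.
Length 5: M1..M5: k=1: 0+2208+10·4·12=2688; k=2: 160+2016+10·4·12=2656; k=3: 640+3024+10·12·12=5104; k=4: 2008+0+10·21·12=4528 → min 2656 | M2..M6: k=2: 0+3600+4·4·33=4128; k=3: 192+7776+4·12·33=9552; k=4: 1200+8316+4·21·33=12288; k=5: 2208+0+4·12·33=3792 → min 3792.
Length 6: M1..M6: k=1: 0+3792+10·4·33=5112; k=2: 160+3600+10·4·33=5080; k=3: 640+7776+10·12·33=12376; k=4: 2008+8316+10·21·33=17254; k=5: 2656+0+10·12·33=6616 → min 5080.
Optimal order: ((M1 × M2) × (((M3 × M4) × M5) × M6)) with cost 5080.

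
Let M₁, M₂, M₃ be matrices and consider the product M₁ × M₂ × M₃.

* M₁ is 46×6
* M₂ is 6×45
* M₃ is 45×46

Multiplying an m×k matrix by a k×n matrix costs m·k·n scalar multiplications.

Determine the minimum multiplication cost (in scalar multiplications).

Order (M₁ × (M₂ × M₃)): (M₂ × M₃): 6×45 by 45×46 → 6×46, cost 6·45·46 = 12420; (M₁ × (M₂ × M₃)): 46×6 by 6×46 → 46×46, cost 46·6·46 = 12696; cumulative 25116. Total 25116.
Order ((M₁ × M₂) × M₃): (M₁ × M₂): 46×6 by 6×45 → 46×45, cost 46·6·45 = 12420; ((M₁ × M₂) × M₃): 46×45 by 45×46 → 46×46, cost 46·45·46 = 95220; cumulative 107640. Total 107640.
Minimum: 25116.

25116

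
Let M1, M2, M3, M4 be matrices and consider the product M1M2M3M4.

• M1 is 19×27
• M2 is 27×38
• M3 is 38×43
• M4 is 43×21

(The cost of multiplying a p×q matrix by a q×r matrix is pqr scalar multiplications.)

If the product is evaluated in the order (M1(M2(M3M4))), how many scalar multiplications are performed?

66633

(M3M4): 38×43 by 43×21 → 38×21, cost 38·43·21 = 34314
(M2(M3M4)): 27×38 by 38×21 → 27×21, cost 27·38·21 = 21546; cumulative 55860
(M1(M2(M3M4))): 19×27 by 27×21 → 19×21, cost 19·27·21 = 10773; cumulative 66633
Total: 66633 scalar multiplications.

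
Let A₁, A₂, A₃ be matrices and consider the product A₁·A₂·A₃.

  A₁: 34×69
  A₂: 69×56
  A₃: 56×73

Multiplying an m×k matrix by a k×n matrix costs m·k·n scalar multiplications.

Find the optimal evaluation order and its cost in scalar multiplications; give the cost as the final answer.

270368

(A₁·(A₂·A₃)): cost 453330.
((A₁·A₂)·A₃): cost 270368.
Optimal: ((A₁·A₂)·A₃) with cost 270368.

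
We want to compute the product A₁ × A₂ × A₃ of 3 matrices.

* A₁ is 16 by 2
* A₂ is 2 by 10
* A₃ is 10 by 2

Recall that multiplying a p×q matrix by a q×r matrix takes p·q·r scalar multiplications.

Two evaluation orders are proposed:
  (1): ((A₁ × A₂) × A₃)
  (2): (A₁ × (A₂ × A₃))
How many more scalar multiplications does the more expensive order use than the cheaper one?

Order (1) = ((A₁ × A₂) × A₃): (A₁ × A₂): 16×2 by 2×10 → 16×10, cost 16·2·10 = 320; ((A₁ × A₂) × A₃): 16×10 by 10×2 → 16×2, cost 16·10·2 = 320; cumulative 640. Total 640.
Order (2) = (A₁ × (A₂ × A₃)): (A₂ × A₃): 2×10 by 10×2 → 2×2, cost 2·10·2 = 40; (A₁ × (A₂ × A₃)): 16×2 by 2×2 → 16×2, cost 16·2·2 = 64; cumulative 104. Total 104.
Difference: |640 − 104| = 536.

536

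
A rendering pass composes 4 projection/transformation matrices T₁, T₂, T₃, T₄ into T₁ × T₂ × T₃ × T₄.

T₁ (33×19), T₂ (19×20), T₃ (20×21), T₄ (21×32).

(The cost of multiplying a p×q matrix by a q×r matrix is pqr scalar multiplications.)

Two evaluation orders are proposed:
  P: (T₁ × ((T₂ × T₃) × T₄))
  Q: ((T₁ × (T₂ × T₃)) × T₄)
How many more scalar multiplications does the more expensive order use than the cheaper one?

2511

Order P = (T₁ × ((T₂ × T₃) × T₄)): (T₂ × T₃): 19×20 by 20×21 → 19×21, cost 19·20·21 = 7980; ((T₂ × T₃) × T₄): 19×21 by 21×32 → 19×32, cost 19·21·32 = 12768; cumulative 20748; (T₁ × ((T₂ × T₃) × T₄)): 33×19 by 19×32 → 33×32, cost 33·19·32 = 20064; cumulative 40812. Total 40812.
Order Q = ((T₁ × (T₂ × T₃)) × T₄): (T₂ × T₃): 19×20 by 20×21 → 19×21, cost 19·20·21 = 7980; (T₁ × (T₂ × T₃)): 33×19 by 19×21 → 33×21, cost 33·19·21 = 13167; cumulative 21147; ((T₁ × (T₂ × T₃)) × T₄): 33×21 by 21×32 → 33×32, cost 33·21·32 = 22176; cumulative 43323. Total 43323.
Difference: |40812 − 43323| = 2511.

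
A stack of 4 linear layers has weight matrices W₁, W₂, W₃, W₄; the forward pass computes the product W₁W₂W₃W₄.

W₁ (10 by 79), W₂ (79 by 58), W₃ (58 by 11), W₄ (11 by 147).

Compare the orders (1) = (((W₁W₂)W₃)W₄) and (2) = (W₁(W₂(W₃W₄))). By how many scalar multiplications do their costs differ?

Order (1) = (((W₁W₂)W₃)W₄): (W₁W₂): 10×79 by 79×58 → 10×58, cost 10·79·58 = 45820; ((W₁W₂)W₃): 10×58 by 58×11 → 10×11, cost 10·58·11 = 6380; cumulative 52200; (((W₁W₂)W₃)W₄): 10×11 by 11×147 → 10×147, cost 10·11·147 = 16170; cumulative 68370. Total 68370.
Order (2) = (W₁(W₂(W₃W₄))): (W₃W₄): 58×11 by 11×147 → 58×147, cost 58·11·147 = 93786; (W₂(W₃W₄)): 79×58 by 58×147 → 79×147, cost 79·58·147 = 673554; cumulative 767340; (W₁(W₂(W₃W₄))): 10×79 by 79×147 → 10×147, cost 10·79·147 = 116130; cumulative 883470. Total 883470.
Difference: |68370 − 883470| = 815100.

815100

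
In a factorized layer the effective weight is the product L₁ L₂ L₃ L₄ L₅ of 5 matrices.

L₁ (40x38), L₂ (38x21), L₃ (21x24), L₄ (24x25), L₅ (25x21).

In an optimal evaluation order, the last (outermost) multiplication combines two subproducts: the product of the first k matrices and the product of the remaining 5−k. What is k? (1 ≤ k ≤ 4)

Adjacent pairs: L₁L₂ = 40·38·21 = 31920; L₂L₃ = 38·21·24 = 19152; L₃L₄ = 21·24·25 = 12600; L₄L₅ = 24·25·21 = 12600.
Length 3: L₁..L₃: k=1: 0+19152+40·38·24=55632; k=2: 31920+0+40·21·24=52080 → min 52080 | L₂..L₄: k=2: 0+12600+38·21·25=32550; k=3: 19152+0+38·24·25=41952 → min 32550 | L₃..L₅: k=3: 0+12600+21·24·21=23184; k=4: 12600+0+21·25·21=23625 → min 23184.
Length 4: L₁..L₄: k=1: 0+32550+40·38·25=70550; k=2: 31920+12600+40·21·25=65520; k=3: 52080+0+40·24·25=76080 → min 65520 | L₂..L₅: k=2: 0+23184+38·21·21=39942; k=3: 19152+12600+38·24·21=50904; k=4: 32550+0+38·25·21=52500 → min 39942.
Top-level splits: k=1: (L₁..L₁)·(L₂..L₅) → 0+39942+40·38·21 = 71862; k=2: (L₁..L₂)·(L₃..L₅) → 31920+23184+40·21·21 = 72744; k=3: (L₁..L₃)·(L₄..L₅) → 52080+12600+40·24·21 = 84840; k=4: (L₁..L₄)·(L₅..L₅) → 65520+0+40·25·21 = 86520.
Best split is after L₁, i.e. k = 1.

1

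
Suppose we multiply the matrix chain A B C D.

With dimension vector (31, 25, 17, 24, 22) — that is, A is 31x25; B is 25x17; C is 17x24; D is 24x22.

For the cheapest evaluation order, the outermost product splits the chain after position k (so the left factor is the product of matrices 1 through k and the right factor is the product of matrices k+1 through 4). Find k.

Adjacent pairs: AB = 31·25·17 = 13175; BC = 25·17·24 = 10200; CD = 17·24·22 = 8976.
Length 3: A..C: k=1: 0+10200+31·25·24=28800; k=2: 13175+0+31·17·24=25823 → min 25823 | B..D: k=2: 0+8976+25·17·22=18326; k=3: 10200+0+25·24·22=23400 → min 18326.
Top-level splits: k=1: (A..A)·(B..D) → 0+18326+31·25·22 = 35376; k=2: (A..B)·(C..D) → 13175+8976+31·17·22 = 33745; k=3: (A..C)·(D..D) → 25823+0+31·24·22 = 42191.
Best split is after B, i.e. k = 2.

2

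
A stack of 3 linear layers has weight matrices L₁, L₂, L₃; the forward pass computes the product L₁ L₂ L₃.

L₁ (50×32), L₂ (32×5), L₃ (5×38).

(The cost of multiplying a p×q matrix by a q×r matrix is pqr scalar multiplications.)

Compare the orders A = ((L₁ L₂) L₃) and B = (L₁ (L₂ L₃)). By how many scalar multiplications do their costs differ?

Order A = ((L₁ L₂) L₃): (L₁ L₂): 50×32 by 32×5 → 50×5, cost 50·32·5 = 8000; ((L₁ L₂) L₃): 50×5 by 5×38 → 50×38, cost 50·5·38 = 9500; cumulative 17500. Total 17500.
Order B = (L₁ (L₂ L₃)): (L₂ L₃): 32×5 by 5×38 → 32×38, cost 32·5·38 = 6080; (L₁ (L₂ L₃)): 50×32 by 32×38 → 50×38, cost 50·32·38 = 60800; cumulative 66880. Total 66880.
Difference: |17500 − 66880| = 49380.

49380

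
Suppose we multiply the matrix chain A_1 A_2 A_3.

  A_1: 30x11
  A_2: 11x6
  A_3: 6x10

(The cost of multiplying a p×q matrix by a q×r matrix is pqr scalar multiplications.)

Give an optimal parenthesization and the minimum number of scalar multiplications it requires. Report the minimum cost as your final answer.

3780

(A_1 (A_2 A_3)): cost 3960.
((A_1 A_2) A_3): cost 3780.
Optimal: ((A_1 A_2) A_3) with cost 3780.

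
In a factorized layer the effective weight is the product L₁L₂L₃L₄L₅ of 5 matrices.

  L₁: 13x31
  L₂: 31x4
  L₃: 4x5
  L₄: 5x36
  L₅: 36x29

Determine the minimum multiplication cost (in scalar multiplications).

Adjacent pairs: L₁L₂ = 13·31·4 = 1612; L₂L₃ = 31·4·5 = 620; L₃L₄ = 4·5·36 = 720; L₄L₅ = 5·36·29 = 5220.
Length 3: L₁..L₃: k=1: 0+620+13·31·5=2635; k=2: 1612+0+13·4·5=1872 → min 1872 | L₂..L₄: k=2: 0+720+31·4·36=5184; k=3: 620+0+31·5·36=6200 → min 5184 | L₃..L₅: k=3: 0+5220+4·5·29=5800; k=4: 720+0+4·36·29=4896 → min 4896.
Length 4: L₁..L₄: k=1: 0+5184+13·31·36=19692; k=2: 1612+720+13·4·36=4204; k=3: 1872+0+13·5·36=4212 → min 4204 | L₂..L₅: k=2: 0+4896+31·4·29=8492; k=3: 620+5220+31·5·29=10335; k=4: 5184+0+31·36·29=37548 → min 8492.
Length 5: L₁..L₅: k=1: 0+8492+13·31·29=20179; k=2: 1612+4896+13·4·29=8016; k=3: 1872+5220+13·5·29=8977; k=4: 4204+0+13·36·29=17776 → min 8016.
Optimal order: ((L₁L₂)((L₃L₄)L₅)) with cost 8016.

8016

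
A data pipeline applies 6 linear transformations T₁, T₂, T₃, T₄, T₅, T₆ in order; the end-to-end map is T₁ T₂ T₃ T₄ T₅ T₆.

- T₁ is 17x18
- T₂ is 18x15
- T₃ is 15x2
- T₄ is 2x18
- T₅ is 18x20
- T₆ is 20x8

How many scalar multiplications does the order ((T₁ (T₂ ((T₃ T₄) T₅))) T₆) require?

20180

(T₃ T₄): 15×2 by 2×18 → 15×18, cost 15·2·18 = 540
((T₃ T₄) T₅): 15×18 by 18×20 → 15×20, cost 15·18·20 = 5400; cumulative 5940
(T₂ ((T₃ T₄) T₅)): 18×15 by 15×20 → 18×20, cost 18·15·20 = 5400; cumulative 11340
(T₁ (T₂ ((T₃ T₄) T₅))): 17×18 by 18×20 → 17×20, cost 17·18·20 = 6120; cumulative 17460
((T₁ (T₂ ((T₃ T₄) T₅))) T₆): 17×20 by 20×8 → 17×8, cost 17·20·8 = 2720; cumulative 20180
Total: 20180 scalar multiplications.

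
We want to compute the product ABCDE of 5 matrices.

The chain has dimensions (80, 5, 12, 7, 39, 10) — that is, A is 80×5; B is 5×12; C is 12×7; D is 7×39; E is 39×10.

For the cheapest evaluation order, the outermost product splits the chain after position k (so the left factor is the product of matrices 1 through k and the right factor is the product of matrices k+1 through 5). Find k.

Adjacent pairs: AB = 80·5·12 = 4800; BC = 5·12·7 = 420; CD = 12·7·39 = 3276; DE = 7·39·10 = 2730.
Length 3: A..C: k=1: 0+420+80·5·7=3220; k=2: 4800+0+80·12·7=11520 → min 3220 | B..D: k=2: 0+3276+5·12·39=5616; k=3: 420+0+5·7·39=1785 → min 1785 | C..E: k=3: 0+2730+12·7·10=3570; k=4: 3276+0+12·39·10=7956 → min 3570.
Length 4: A..D: k=1: 0+1785+80·5·39=17385; k=2: 4800+3276+80·12·39=45516; k=3: 3220+0+80·7·39=25060 → min 17385 | B..E: k=2: 0+3570+5·12·10=4170; k=3: 420+2730+5·7·10=3500; k=4: 1785+0+5·39·10=3735 → min 3500.
Top-level splits: k=1: (A..A)·(B..E) → 0+3500+80·5·10 = 7500; k=2: (A..B)·(C..E) → 4800+3570+80·12·10 = 17970; k=3: (A..C)·(D..E) → 3220+2730+80·7·10 = 11550; k=4: (A..D)·(E..E) → 17385+0+80·39·10 = 48585.
Best split is after A, i.e. k = 1.

1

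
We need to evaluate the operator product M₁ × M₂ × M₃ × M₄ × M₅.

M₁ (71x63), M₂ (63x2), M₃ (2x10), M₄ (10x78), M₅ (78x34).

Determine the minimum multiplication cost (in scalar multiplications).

20638

Adjacent pairs: M₁M₂ = 71·63·2 = 8946; M₂M₃ = 63·2·10 = 1260; M₃M₄ = 2·10·78 = 1560; M₄M₅ = 10·78·34 = 26520.
Length 3: M₁..M₃: k=1: 0+1260+71·63·10=45990; k=2: 8946+0+71·2·10=10366 → min 10366 | M₂..M₄: k=2: 0+1560+63·2·78=11388; k=3: 1260+0+63·10·78=50400 → min 11388 | M₃..M₅: k=3: 0+26520+2·10·34=27200; k=4: 1560+0+2·78·34=6864 → min 6864.
Length 4: M₁..M₄: k=1: 0+11388+71·63·78=360282; k=2: 8946+1560+71·2·78=21582; k=3: 10366+0+71·10·78=65746 → min 21582 | M₂..M₅: k=2: 0+6864+63·2·34=11148; k=3: 1260+26520+63·10·34=49200; k=4: 11388+0+63·78·34=178464 → min 11148.
Length 5: M₁..M₅: k=1: 0+11148+71·63·34=163230; k=2: 8946+6864+71·2·34=20638; k=3: 10366+26520+71·10·34=61026; k=4: 21582+0+71·78·34=209874 → min 20638.
Optimal order: ((M₁ × M₂) × ((M₃ × M₄) × M₅)) with cost 20638.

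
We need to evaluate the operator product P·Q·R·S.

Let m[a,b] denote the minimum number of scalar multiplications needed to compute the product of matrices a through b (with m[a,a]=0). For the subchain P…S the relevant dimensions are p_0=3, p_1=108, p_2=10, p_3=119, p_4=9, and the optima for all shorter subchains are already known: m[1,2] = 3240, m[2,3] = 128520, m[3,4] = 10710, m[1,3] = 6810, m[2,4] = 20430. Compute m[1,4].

10023

m[1,4] = min over k∈[1,3] of m[1,k]+m[k+1,4]+p_{0}·p_k·p_{4}.
k=1: 0 + 20430 + 3·108·9 = 23346; k=2: 3240 + 10710 + 3·10·9 = 14220; k=3: 6810 + 0 + 3·119·9 = 10023.
Minimum: 10023 at k=3.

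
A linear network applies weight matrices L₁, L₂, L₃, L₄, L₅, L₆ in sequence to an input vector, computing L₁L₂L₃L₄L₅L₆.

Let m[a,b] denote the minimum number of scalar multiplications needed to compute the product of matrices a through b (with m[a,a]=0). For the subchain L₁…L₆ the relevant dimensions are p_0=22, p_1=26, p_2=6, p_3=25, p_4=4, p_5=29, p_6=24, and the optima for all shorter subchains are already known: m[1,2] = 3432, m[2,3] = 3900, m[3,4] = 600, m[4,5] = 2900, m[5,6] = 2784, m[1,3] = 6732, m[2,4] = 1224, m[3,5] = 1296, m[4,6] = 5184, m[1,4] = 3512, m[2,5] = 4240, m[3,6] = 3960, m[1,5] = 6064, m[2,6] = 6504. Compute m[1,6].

m[1,6] = min over k∈[1,5] of m[1,k]+m[k+1,6]+p_{0}·p_k·p_{6}.
k=1: 0 + 6504 + 22·26·24 = 20232; k=2: 3432 + 3960 + 22·6·24 = 10560; k=3: 6732 + 5184 + 22·25·24 = 25116; k=4: 3512 + 2784 + 22·4·24 = 8408; k=5: 6064 + 0 + 22·29·24 = 21376.
Minimum: 8408 at k=4.

8408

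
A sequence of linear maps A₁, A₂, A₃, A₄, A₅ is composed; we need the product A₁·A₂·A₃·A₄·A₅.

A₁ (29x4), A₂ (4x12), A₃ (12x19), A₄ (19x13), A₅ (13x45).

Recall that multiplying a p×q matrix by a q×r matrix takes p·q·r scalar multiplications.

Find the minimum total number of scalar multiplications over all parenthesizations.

Adjacent pairs: A₁A₂ = 29·4·12 = 1392; A₂A₃ = 4·12·19 = 912; A₃A₄ = 12·19·13 = 2964; A₄A₅ = 19·13·45 = 11115.
Length 3: A₁..A₃: k=1: 0+912+29·4·19=3116; k=2: 1392+0+29·12·19=8004 → min 3116 | A₂..A₄: k=2: 0+2964+4·12·13=3588; k=3: 912+0+4·19·13=1900 → min 1900 | A₃..A₅: k=3: 0+11115+12·19·45=21375; k=4: 2964+0+12·13·45=9984 → min 9984.
Length 4: A₁..A₄: k=1: 0+1900+29·4·13=3408; k=2: 1392+2964+29·12·13=8880; k=3: 3116+0+29·19·13=10279 → min 3408 | A₂..A₅: k=2: 0+9984+4·12·45=12144; k=3: 912+11115+4·19·45=15447; k=4: 1900+0+4·13·45=4240 → min 4240.
Length 5: A₁..A₅: k=1: 0+4240+29·4·45=9460; k=2: 1392+9984+29·12·45=27036; k=3: 3116+11115+29·19·45=39026; k=4: 3408+0+29·13·45=20373 → min 9460.
Optimal order: (A₁·(((A₂·A₃)·A₄)·A₅)) with cost 9460.

9460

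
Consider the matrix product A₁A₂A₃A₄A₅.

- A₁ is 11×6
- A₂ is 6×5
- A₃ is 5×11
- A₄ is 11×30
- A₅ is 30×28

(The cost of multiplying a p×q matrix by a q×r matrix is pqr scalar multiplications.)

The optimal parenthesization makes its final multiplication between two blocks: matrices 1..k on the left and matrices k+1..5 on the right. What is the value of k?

Adjacent pairs: A₁A₂ = 11·6·5 = 330; A₂A₃ = 6·5·11 = 330; A₃A₄ = 5·11·30 = 1650; A₄A₅ = 11·30·28 = 9240.
Length 3: A₁..A₃: k=1: 0+330+11·6·11=1056; k=2: 330+0+11·5·11=935 → min 935 | A₂..A₄: k=2: 0+1650+6·5·30=2550; k=3: 330+0+6·11·30=2310 → min 2310 | A₃..A₅: k=3: 0+9240+5·11·28=10780; k=4: 1650+0+5·30·28=5850 → min 5850.
Length 4: A₁..A₄: k=1: 0+2310+11·6·30=4290; k=2: 330+1650+11·5·30=3630; k=3: 935+0+11·11·30=4565 → min 3630 | A₂..A₅: k=2: 0+5850+6·5·28=6690; k=3: 330+9240+6·11·28=11418; k=4: 2310+0+6·30·28=7350 → min 6690.
Top-level splits: k=1: (A₁..A₁)·(A₂..A₅) → 0+6690+11·6·28 = 8538; k=2: (A₁..A₂)·(A₃..A₅) → 330+5850+11·5·28 = 7720; k=3: (A₁..A₃)·(A₄..A₅) → 935+9240+11·11·28 = 13563; k=4: (A₁..A₄)·(A₅..A₅) → 3630+0+11·30·28 = 12870.
Best split is after A₂, i.e. k = 2.

2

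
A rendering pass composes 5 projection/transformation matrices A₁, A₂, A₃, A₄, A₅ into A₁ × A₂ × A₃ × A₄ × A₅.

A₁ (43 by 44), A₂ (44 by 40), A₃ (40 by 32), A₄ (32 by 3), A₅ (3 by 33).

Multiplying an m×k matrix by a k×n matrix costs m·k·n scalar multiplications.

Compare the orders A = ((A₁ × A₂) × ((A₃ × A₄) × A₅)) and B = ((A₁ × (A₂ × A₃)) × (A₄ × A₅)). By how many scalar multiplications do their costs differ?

25200

Order A = ((A₁ × A₂) × ((A₃ × A₄) × A₅)): (A₁ × A₂): 43×44 by 44×40 → 43×40, cost 43·44·40 = 75680; (A₃ × A₄): 40×32 by 32×3 → 40×3, cost 40·32·3 = 3840; ((A₃ × A₄) × A₅): 40×3 by 3×33 → 40×33, cost 40·3·33 = 3960; cumulative 7800; ((A₁ × A₂) × ((A₃ × A₄) × A₅)): 43×40 by 40×33 → 43×33, cost 43·40·33 = 56760; cumulative 140240. Total 140240.
Order B = ((A₁ × (A₂ × A₃)) × (A₄ × A₅)): (A₂ × A₃): 44×40 by 40×32 → 44×32, cost 44·40·32 = 56320; (A₁ × (A₂ × A₃)): 43×44 by 44×32 → 43×32, cost 43·44·32 = 60544; cumulative 116864; (A₄ × A₅): 32×3 by 3×33 → 32×33, cost 32·3·33 = 3168; ((A₁ × (A₂ × A₃)) × (A₄ × A₅)): 43×32 by 32×33 → 43×33, cost 43·32·33 = 45408; cumulative 165440. Total 165440.
Difference: |140240 − 165440| = 25200.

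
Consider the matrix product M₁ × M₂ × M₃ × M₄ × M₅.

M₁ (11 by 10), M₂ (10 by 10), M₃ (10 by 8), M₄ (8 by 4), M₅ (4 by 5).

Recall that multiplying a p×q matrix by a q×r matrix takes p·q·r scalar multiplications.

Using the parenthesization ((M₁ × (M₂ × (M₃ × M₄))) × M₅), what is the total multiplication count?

1380

(M₃ × M₄): 10×8 by 8×4 → 10×4, cost 10·8·4 = 320
(M₂ × (M₃ × M₄)): 10×10 by 10×4 → 10×4, cost 10·10·4 = 400; cumulative 720
(M₁ × (M₂ × (M₃ × M₄))): 11×10 by 10×4 → 11×4, cost 11·10·4 = 440; cumulative 1160
((M₁ × (M₂ × (M₃ × M₄))) × M₅): 11×4 by 4×5 → 11×5, cost 11·4·5 = 220; cumulative 1380
Total: 1380 scalar multiplications.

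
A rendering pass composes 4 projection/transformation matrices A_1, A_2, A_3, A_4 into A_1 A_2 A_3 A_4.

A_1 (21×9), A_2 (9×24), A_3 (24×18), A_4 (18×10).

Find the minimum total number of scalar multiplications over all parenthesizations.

Adjacent pairs: A_1A_2 = 21·9·24 = 4536; A_2A_3 = 9·24·18 = 3888; A_3A_4 = 24·18·10 = 4320.
Length 3: A_1..A_3: k=1: 0+3888+21·9·18=7290; k=2: 4536+0+21·24·18=13608 → min 7290 | A_2..A_4: k=2: 0+4320+9·24·10=6480; k=3: 3888+0+9·18·10=5508 → min 5508.
Length 4: A_1..A_4: k=1: 0+5508+21·9·10=7398; k=2: 4536+4320+21·24·10=13896; k=3: 7290+0+21·18·10=11070 → min 7398.
Optimal order: (A_1 ((A_2 A_3) A_4)) with cost 7398.

7398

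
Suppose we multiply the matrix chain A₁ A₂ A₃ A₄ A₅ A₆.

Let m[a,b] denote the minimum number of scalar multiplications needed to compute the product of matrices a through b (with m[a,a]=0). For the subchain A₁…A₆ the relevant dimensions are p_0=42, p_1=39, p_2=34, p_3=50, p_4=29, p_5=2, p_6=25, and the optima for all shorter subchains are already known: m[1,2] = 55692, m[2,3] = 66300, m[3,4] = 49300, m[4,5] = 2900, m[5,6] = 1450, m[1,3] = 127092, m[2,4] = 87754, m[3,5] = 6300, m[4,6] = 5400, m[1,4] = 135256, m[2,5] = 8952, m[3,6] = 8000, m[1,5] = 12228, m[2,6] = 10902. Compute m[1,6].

14328

m[1,6] = min over k∈[1,5] of m[1,k]+m[k+1,6]+p_{0}·p_k·p_{6}.
k=1: 0 + 10902 + 42·39·25 = 51852; k=2: 55692 + 8000 + 42·34·25 = 99392; k=3: 127092 + 5400 + 42·50·25 = 184992; k=4: 135256 + 1450 + 42·29·25 = 167156; k=5: 12228 + 0 + 42·2·25 = 14328.
Minimum: 14328 at k=5.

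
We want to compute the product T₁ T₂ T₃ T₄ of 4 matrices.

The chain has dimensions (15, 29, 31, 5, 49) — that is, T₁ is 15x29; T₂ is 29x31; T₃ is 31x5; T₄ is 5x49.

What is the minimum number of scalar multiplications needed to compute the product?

Adjacent pairs: T₁T₂ = 15·29·31 = 13485; T₂T₃ = 29·31·5 = 4495; T₃T₄ = 31·5·49 = 7595.
Length 3: T₁..T₃: k=1: 0+4495+15·29·5=6670; k=2: 13485+0+15·31·5=15810 → min 6670 | T₂..T₄: k=2: 0+7595+29·31·49=51646; k=3: 4495+0+29·5·49=11600 → min 11600.
Length 4: T₁..T₄: k=1: 0+11600+15·29·49=32915; k=2: 13485+7595+15·31·49=43865; k=3: 6670+0+15·5·49=10345 → min 10345.
Optimal order: ((T₁ (T₂ T₃)) T₄) with cost 10345.

10345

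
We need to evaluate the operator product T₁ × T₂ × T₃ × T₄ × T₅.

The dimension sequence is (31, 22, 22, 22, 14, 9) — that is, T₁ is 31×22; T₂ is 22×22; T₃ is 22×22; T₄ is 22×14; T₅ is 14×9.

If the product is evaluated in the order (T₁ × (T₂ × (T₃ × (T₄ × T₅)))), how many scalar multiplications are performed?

(T₄ × T₅): 22×14 by 14×9 → 22×9, cost 22·14·9 = 2772
(T₃ × (T₄ × T₅)): 22×22 by 22×9 → 22×9, cost 22·22·9 = 4356; cumulative 7128
(T₂ × (T₃ × (T₄ × T₅))): 22×22 by 22×9 → 22×9, cost 22·22·9 = 4356; cumulative 11484
(T₁ × (T₂ × (T₃ × (T₄ × T₅)))): 31×22 by 22×9 → 31×9, cost 31·22·9 = 6138; cumulative 17622
Total: 17622 scalar multiplications.

17622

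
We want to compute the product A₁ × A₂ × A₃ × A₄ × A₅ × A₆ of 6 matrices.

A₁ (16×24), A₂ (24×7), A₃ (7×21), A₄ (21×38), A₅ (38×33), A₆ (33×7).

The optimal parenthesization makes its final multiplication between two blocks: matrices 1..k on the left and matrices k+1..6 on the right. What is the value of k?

Adjacent pairs: A₁A₂ = 16·24·7 = 2688; A₂A₃ = 24·7·21 = 3528; A₃A₄ = 7·21·38 = 5586; A₄A₅ = 21·38·33 = 26334; A₅A₆ = 38·33·7 = 8778.
Length 3: A₁..A₃: k=1: 0+3528+16·24·21=11592; k=2: 2688+0+16·7·21=5040 → min 5040 | A₂..A₄: k=2: 0+5586+24·7·38=11970; k=3: 3528+0+24·21·38=22680 → min 11970 | A₃..A₅: k=3: 0+26334+7·21·33=31185; k=4: 5586+0+7·38·33=14364 → min 14364 | A₄..A₆: k=4: 0+8778+21·38·7=14364; k=5: 26334+0+21·33·7=31185 → min 14364.
Length 4: A₁..A₄: k=1: 0+11970+16·24·38=26562; k=2: 2688+5586+16·7·38=12530; k=3: 5040+0+16·21·38=17808 → min 12530 | A₂..A₅: k=2: 0+14364+24·7·33=19908; k=3: 3528+26334+24·21·33=46494; k=4: 11970+0+24·38·33=42066 → min 19908 | A₃..A₆: k=3: 0+14364+7·21·7=15393; k=4: 5586+8778+7·38·7=16226; k=5: 14364+0+7·33·7=15981 → min 15393.
Length 5: A₁..A₅: k=1: 0+19908+16·24·33=32580; k=2: 2688+14364+16·7·33=20748; k=3: 5040+26334+16·21·33=42462; k=4: 12530+0+16·38·33=32594 → min 20748 | A₂..A₆: k=2: 0+15393+24·7·7=16569; k=3: 3528+14364+24·21·7=21420; k=4: 11970+8778+24·38·7=27132; k=5: 19908+0+24·33·7=25452 → min 16569.
Top-level splits: k=1: (A₁..A₁)·(A₂..A₆) → 0+16569+16·24·7 = 19257; k=2: (A₁..A₂)·(A₃..A₆) → 2688+15393+16·7·7 = 18865; k=3: (A₁..A₃)·(A₄..A₆) → 5040+14364+16·21·7 = 21756; k=4: (A₁..A₄)·(A₅..A₆) → 12530+8778+16·38·7 = 25564; k=5: (A₁..A₅)·(A₆..A₆) → 20748+0+16·33·7 = 24444.
Best split is after A₂, i.e. k = 2.

2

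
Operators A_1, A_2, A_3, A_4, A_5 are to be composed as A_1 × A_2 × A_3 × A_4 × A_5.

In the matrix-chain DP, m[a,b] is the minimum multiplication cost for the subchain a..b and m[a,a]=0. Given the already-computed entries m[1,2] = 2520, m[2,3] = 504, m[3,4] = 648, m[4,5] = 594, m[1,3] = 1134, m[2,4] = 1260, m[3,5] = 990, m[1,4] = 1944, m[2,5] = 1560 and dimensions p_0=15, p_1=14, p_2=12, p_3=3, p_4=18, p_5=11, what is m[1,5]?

2223

m[1,5] = min over k∈[1,4] of m[1,k]+m[k+1,5]+p_{0}·p_k·p_{5}.
k=1: 0 + 1560 + 15·14·11 = 3870; k=2: 2520 + 990 + 15·12·11 = 5490; k=3: 1134 + 594 + 15·3·11 = 2223; k=4: 1944 + 0 + 15·18·11 = 4914.
Minimum: 2223 at k=3.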